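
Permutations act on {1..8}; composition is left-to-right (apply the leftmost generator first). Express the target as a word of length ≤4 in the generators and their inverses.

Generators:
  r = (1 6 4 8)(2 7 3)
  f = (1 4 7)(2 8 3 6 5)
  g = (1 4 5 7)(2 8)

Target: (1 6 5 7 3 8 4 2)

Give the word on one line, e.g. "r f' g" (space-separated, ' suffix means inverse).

  after r: (1 6 4 8)(2 7 3)
  after g: (1 6 5 7 3 8 4 2)

r g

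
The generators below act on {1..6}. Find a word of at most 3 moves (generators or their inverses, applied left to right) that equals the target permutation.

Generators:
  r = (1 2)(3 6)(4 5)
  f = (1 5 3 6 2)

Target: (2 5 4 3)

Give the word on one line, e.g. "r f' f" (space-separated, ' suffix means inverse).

  after r: (1 2)(3 6)(4 5)
  after f: (2 5 4 3)

r f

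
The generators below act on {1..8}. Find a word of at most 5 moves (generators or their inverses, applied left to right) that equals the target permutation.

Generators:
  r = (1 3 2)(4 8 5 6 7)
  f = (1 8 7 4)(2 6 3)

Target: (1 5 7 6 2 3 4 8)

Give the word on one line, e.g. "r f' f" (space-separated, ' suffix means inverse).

  after f': (1 4 7 8)(2 3 6)
  after r': (1 7 4 6 3 5 8 2)
  after r': (1 6)(3 8)(4 5)
  after r': (1 5 7 6 2 3 4 8)

f' r' r' r'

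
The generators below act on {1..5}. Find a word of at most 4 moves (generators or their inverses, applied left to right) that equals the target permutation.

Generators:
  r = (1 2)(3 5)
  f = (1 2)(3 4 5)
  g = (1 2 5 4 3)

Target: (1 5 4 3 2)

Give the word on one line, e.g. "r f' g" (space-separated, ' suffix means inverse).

g f' f' g

  after g: (1 2 5 4 3)
  after f': (2 4 5 3)
  after f': (1 2 3)
  after g: (1 5 4 3 2)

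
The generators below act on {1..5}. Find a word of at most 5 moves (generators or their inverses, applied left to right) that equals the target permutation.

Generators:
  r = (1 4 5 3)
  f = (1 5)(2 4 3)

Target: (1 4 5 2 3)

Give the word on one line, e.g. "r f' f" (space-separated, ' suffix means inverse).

  after r: (1 4 5 3)
  after f: (1 3 5 2 4)
  after r: (2 5)
  after r: (1 4 5 2 3)

r f r r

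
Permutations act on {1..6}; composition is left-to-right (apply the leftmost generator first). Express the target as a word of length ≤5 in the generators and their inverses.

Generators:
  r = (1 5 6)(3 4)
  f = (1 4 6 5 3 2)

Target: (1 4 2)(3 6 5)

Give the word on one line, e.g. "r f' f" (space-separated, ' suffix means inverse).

  after r: (1 5 6)(3 4)
  after r: (1 6 5)
  after r: (3 4)
  after f: (1 4 2)(3 6 5)

r r r f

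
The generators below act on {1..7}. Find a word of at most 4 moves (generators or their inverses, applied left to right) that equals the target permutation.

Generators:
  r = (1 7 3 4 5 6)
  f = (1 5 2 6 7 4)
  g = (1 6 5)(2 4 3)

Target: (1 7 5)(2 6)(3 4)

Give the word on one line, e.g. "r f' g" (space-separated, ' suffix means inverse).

r' f

  after r': (1 6 5 4 3 7)
  after f: (1 7 5)(2 6)(3 4)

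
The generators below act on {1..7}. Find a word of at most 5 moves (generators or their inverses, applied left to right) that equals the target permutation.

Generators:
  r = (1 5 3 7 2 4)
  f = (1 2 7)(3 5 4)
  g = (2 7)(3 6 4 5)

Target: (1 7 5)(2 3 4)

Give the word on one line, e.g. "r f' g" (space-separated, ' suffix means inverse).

  after r: (1 5 3 7 2 4)
  after f': (1 3 2 5 4 7)
  after r: (1 7 5)(2 3 4)

r f' r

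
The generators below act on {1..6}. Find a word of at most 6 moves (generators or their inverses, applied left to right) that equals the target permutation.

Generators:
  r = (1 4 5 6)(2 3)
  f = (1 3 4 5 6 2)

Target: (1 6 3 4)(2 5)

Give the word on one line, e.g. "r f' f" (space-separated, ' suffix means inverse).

  after r': (1 6 5 4)(2 3)
  after f: (1 2 4 3)
  after r': (1 3 6 5 4 2)
  after r': (1 2 6 4 3 5)
  after f': (1 6 3 4)(2 5)

r' f r' r' f'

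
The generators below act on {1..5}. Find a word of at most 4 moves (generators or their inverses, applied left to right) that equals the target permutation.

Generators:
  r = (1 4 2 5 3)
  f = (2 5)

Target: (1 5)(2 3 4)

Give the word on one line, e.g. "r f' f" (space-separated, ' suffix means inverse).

  after r: (1 4 2 5 3)
  after r: (1 2 3 4 5)
  after f: (1 5)(2 3 4)

r r f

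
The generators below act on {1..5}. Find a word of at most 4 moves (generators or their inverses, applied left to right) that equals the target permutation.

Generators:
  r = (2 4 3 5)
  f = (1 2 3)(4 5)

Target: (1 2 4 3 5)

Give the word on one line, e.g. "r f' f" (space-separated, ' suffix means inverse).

  after r': (2 5 3 4)
  after f: (1 2 4 3 5)

r' f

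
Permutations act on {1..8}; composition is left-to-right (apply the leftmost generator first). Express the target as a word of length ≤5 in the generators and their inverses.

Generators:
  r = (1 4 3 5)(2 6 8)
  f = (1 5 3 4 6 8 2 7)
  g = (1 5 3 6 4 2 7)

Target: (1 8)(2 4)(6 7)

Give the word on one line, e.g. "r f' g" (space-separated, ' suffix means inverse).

r g r f

  after r: (1 4 3 5)(2 6 8)
  after g: (1 2 4 6 8 7)
  after r: (1 6 2 3 5)(4 8 7)
  after f: (1 8)(2 4)(6 7)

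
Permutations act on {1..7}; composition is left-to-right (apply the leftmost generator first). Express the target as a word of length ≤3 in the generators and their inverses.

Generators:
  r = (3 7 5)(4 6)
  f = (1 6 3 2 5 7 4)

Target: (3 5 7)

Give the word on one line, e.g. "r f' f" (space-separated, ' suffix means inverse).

  after r: (3 7 5)(4 6)
  after r: (3 5 7)

r r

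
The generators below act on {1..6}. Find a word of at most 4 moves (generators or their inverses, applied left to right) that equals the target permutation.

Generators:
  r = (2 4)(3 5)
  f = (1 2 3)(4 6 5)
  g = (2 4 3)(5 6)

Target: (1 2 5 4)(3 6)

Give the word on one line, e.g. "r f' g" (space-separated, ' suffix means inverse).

r f' g' g'

  after r: (2 4)(3 5)
  after f': (1 3 6 4)(2 5)
  after g': (1 4)(2 6)(3 5)
  after g': (1 2 5 4)(3 6)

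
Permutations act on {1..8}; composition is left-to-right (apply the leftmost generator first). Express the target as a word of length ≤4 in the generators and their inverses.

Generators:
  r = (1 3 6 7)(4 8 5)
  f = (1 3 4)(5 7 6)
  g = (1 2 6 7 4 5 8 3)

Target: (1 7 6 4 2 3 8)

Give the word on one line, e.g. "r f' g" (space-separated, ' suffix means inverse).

  after f: (1 3 4)(5 7 6)
  after g: (2 6 8 3 5 4)
  after r': (1 7 6 4 2 3 8)

f g r'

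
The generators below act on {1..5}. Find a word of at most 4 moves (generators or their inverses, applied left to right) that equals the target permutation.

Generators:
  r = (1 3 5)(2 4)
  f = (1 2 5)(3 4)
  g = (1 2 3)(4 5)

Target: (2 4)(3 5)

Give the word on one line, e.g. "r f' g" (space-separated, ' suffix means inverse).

f g'

  after f: (1 2 5)(3 4)
  after g': (2 4)(3 5)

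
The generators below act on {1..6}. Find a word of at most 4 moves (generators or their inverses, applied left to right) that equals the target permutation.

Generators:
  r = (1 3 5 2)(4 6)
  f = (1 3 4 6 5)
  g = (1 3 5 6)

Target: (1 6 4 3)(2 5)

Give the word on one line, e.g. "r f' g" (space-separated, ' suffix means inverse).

r g g

  after r: (1 3 5 2)(4 6)
  after g: (1 5 2 3 6 4)
  after g: (1 6 4 3)(2 5)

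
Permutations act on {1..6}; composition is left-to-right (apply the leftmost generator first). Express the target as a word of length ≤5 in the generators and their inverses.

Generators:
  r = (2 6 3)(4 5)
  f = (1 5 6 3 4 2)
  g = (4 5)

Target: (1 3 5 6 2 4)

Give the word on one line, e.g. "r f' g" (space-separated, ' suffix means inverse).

r f' r'

  after r: (2 6 3)(4 5)
  after f': (1 2 5 3 4)
  after r': (1 3 5 6 2 4)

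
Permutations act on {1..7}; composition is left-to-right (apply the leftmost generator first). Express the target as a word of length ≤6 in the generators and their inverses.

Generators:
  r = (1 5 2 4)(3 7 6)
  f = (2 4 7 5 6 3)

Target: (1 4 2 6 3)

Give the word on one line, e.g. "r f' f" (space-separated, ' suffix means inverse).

f r r f

  after f: (2 4 7 5 6 3)
  after r: (1 5 3 4 6 7 2)
  after r: (1 2 5 7 4 3)
  after f: (1 4 2 6 3)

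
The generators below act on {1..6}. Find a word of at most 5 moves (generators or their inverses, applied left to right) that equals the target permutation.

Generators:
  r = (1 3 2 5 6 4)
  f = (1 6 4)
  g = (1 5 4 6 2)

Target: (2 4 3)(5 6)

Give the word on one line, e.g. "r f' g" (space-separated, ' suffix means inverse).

  after g: (1 5 4 6 2)
  after f': (1 5 6 2 4)
  after r: (1 6 5 4 3 2)
  after f': (2 4 3)(5 6)

g f' r f'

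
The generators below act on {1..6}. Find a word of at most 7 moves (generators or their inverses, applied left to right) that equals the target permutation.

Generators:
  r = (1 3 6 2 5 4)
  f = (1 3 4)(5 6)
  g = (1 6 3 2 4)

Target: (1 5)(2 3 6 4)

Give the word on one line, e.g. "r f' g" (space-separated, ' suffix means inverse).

  after g': (1 4 2 3 6)
  after r: (2 6 3)(4 5)
  after f: (1 3 2 5)(4 6)
  after f: (1 4 5 3 2 6)
  after r': (1 5)(2 3 6 4)

g' r f f r'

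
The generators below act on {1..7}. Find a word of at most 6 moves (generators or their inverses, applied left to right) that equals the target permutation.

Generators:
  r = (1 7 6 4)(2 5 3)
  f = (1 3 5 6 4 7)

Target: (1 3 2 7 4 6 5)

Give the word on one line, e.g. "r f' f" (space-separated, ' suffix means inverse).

f r f r'

  after f: (1 3 5 6 4 7)
  after r: (1 2 5 4 6)
  after f: (1 2 6 3 5 7)
  after r': (1 3 2 7 4 6 5)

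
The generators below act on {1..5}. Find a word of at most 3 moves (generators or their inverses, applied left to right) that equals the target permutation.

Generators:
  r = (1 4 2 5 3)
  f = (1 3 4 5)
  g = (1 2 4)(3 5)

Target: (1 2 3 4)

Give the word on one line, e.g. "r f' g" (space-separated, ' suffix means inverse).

r g'

  after r: (1 4 2 5 3)
  after g': (1 2 3 4)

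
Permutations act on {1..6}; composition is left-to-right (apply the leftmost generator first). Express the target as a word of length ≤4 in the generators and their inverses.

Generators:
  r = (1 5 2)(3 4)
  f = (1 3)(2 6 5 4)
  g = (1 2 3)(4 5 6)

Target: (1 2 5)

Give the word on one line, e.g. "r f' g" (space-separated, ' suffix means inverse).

r r

  after r: (1 5 2)(3 4)
  after r: (1 2 5)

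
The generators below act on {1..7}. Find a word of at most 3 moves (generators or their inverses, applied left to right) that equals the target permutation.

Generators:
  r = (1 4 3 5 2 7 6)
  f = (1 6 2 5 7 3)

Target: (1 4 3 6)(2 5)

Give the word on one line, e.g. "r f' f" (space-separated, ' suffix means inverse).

  after f': (1 3 7 5 2 6)
  after r': (1 4)(2 7 3)
  after f': (1 4 3 6)(2 5)

f' r' f'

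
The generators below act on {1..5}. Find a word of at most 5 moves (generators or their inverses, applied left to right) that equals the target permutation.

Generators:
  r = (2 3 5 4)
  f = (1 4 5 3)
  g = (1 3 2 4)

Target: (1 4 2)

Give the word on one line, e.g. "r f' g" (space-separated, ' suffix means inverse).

f' r g' r

  after f': (1 3 5 4)
  after r: (1 5 2 3 4)
  after g': (1 5 3 2)
  after r: (1 4 2)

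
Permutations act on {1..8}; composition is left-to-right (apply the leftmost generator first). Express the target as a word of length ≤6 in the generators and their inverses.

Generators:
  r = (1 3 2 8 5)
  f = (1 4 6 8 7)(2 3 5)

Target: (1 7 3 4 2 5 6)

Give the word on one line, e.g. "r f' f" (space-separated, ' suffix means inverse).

  after r: (1 3 2 8 5)
  after r: (1 2 5 3 8)
  after f': (1 5 2 3 6 4)(7 8)
  after r: (3 6 4)(5 8 7)
  after f': (1 7 3 4 2 5 6)

r r f' r f'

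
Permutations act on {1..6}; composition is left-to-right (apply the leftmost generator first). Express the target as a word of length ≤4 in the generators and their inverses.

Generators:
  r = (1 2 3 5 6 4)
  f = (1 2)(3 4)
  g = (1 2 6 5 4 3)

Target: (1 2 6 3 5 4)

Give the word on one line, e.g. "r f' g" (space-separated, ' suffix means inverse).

  after g': (1 3 4 5 6 2)
  after r': (1 2 4 3 6)
  after r': (2 6 4)(3 5)
  after f: (1 2 6 3 5 4)

g' r' r' f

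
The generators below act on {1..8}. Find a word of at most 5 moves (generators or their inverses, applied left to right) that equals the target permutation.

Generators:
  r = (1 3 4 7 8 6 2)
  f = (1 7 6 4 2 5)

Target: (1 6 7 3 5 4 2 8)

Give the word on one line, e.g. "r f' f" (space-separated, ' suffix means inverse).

f r f f r

  after f: (1 7 6 4 2 5)
  after r: (1 8 6 7 2 5 3 4)
  after f: (1 8 4 7 5 3 2)
  after f: (1 8 2 7)(3 5)(4 6)
  after r: (1 6 7 3 5 4 2 8)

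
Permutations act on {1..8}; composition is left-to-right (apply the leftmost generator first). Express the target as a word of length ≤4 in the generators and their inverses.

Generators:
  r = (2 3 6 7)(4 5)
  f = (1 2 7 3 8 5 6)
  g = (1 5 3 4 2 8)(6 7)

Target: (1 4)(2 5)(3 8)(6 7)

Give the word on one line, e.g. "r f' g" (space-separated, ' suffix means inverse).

g' g' g'

  after g': (1 8 2 4 3 5)(6 7)
  after g': (1 2 3)(4 5 8)
  after g': (1 4)(2 5)(3 8)(6 7)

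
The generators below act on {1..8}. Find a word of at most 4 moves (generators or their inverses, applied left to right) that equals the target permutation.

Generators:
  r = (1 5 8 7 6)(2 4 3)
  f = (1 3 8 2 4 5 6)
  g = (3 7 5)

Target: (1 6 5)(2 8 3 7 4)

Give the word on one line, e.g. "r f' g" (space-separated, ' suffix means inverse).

  after g': (3 5 7)
  after g': (3 7 5)
  after f': (1 6 5)(2 8 3 7 4)

g' g' f'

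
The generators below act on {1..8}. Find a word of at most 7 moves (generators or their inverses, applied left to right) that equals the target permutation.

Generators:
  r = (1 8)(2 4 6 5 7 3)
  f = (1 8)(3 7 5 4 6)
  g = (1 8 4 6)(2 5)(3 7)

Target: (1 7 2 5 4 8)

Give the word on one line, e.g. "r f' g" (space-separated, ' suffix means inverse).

g' f' r f r'

  after g': (1 6 4 8)(2 5)(3 7)
  after f': (1 4)(2 7 6 5)
  after r: (1 6 7 5 4 8)(2 3)
  after f: (1 3 2 7 4)(5 6)
  after r': (1 7 2 5 4 8)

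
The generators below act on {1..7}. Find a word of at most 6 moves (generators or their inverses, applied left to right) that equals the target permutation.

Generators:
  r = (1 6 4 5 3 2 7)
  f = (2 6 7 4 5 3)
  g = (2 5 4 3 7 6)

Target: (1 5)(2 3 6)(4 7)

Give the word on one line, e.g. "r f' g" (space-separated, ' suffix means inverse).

f' r' f' r r

  after f': (2 3 5 4 7 6)
  after r': (1 7)(2 5 6 3 4)
  after f': (1 6 5 2 4 3 7)
  after r: (1 4 2 5 7 6 3)
  after r: (1 5)(2 3 6)(4 7)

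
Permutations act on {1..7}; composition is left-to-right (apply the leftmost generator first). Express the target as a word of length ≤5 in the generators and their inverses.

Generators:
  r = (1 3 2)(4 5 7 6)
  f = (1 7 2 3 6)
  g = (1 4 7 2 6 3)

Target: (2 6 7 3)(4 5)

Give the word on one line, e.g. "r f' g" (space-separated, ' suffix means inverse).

  after r: (1 3 2)(4 5 7 6)
  after g': (1 6)(2 3 7)(4 5)
  after f: (2 6 7 3)(4 5)

r g' f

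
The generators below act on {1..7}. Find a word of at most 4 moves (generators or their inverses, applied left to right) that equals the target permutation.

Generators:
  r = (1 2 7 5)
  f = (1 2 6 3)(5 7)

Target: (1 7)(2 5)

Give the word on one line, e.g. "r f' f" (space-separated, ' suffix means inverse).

  after r': (1 5 7 2)
  after r': (1 7)(2 5)

r' r'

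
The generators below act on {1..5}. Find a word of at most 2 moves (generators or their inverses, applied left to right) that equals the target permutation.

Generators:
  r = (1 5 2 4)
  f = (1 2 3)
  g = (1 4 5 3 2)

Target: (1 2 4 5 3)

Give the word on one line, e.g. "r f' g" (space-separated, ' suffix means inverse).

f' g

  after f': (1 3 2)
  after g: (1 2 4 5 3)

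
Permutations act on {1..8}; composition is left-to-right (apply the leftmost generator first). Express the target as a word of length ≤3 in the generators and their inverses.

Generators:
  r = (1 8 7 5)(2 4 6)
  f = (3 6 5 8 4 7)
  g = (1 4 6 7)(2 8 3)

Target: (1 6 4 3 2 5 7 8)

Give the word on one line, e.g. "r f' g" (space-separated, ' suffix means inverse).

r g f

  after r: (1 8 7 5)(2 4 6)
  after g: (1 3 2 6 8)(4 7 5)
  after f: (1 6 4 3 2 5 7 8)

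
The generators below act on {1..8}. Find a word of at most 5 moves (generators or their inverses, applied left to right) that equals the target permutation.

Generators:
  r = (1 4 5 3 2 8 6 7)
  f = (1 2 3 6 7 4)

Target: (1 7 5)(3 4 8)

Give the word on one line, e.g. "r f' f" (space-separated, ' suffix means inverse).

f' f' r' f

  after f': (1 4 7 6 3 2)
  after f': (1 7 3)(2 4 6)
  after r': (1 6 3 7 5 4 8 2)
  after f: (1 7 5)(3 4 8)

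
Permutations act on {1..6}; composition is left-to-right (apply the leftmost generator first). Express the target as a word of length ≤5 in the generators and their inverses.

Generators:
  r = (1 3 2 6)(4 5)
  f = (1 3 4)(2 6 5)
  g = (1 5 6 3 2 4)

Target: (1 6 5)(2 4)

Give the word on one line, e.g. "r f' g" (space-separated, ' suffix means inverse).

r' g' f r

  after r': (1 6 2 3)(4 5)
  after g': (1 5 2 6 3 4)
  after f: (1 2 5 6 4 3)
  after r: (1 6 5)(2 4)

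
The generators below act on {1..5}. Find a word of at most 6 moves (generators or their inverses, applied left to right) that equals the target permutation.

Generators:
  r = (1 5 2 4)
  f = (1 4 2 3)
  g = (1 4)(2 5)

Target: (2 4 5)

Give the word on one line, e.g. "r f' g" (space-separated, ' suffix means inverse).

f r' f f

  after f: (1 4 2 3)
  after r': (1 2 3 4 5)
  after f: (1 3 2)(4 5)
  after f: (2 4 5)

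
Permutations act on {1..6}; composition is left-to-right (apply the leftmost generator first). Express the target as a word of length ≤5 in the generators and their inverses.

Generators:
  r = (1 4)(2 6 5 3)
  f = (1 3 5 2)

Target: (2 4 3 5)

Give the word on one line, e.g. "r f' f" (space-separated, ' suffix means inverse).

r' f f f r'

  after r': (1 4)(2 3 5 6)
  after f: (1 4 3 2 5 6)
  after f: (1 4 5 6 3)
  after f: (1 4 2)(5 6)
  after r': (2 4 3 5)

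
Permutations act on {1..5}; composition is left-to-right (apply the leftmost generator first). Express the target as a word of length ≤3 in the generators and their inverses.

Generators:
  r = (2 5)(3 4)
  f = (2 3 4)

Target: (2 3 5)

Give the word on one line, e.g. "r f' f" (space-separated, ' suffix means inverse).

f' r

  after f': (2 4 3)
  after r: (2 3 5)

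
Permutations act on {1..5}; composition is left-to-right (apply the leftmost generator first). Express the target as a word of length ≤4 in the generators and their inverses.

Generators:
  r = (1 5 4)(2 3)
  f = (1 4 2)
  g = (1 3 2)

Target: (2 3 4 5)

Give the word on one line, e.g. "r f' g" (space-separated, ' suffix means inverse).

  after r': (1 4 5)(2 3)
  after f': (2 3 4 5)

r' f'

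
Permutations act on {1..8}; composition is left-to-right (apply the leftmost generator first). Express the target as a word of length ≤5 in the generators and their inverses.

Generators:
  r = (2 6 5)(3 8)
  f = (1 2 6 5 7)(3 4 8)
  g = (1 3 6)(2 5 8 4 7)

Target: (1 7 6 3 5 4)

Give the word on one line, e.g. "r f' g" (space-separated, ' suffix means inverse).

  after r: (2 6 5)(3 8)
  after g': (1 6 2 3 5 7 4 8)
  after g': (1 3 2)(4 5)(6 7 8)
  after g': (2 6 4)(3 7 5 8)
  after f': (1 7 6 3 5 4)

r g' g' g' f'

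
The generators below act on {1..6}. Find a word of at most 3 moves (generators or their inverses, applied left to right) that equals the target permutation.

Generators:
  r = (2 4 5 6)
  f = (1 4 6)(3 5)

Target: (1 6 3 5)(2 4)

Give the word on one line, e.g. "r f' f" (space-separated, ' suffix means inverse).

  after r': (2 6 5 4)
  after f': (1 6 3 5)(2 4)

r' f'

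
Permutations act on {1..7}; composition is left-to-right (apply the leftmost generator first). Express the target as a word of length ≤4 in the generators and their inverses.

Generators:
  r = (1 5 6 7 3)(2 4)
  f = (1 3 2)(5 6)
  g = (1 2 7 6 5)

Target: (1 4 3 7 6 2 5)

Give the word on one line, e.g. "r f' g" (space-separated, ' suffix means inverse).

g r' f'

  after g: (1 2 7 6 5)
  after r': (1 4 2 6)(3 7 5)
  after f': (1 4 3 7 6 2 5)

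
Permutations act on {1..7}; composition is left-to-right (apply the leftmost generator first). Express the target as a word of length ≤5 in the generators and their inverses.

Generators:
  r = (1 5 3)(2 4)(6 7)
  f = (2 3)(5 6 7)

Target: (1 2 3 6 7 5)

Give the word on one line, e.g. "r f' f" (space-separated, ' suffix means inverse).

r r f

  after r: (1 5 3)(2 4)(6 7)
  after r: (1 3 5)
  after f: (1 2 3 6 7 5)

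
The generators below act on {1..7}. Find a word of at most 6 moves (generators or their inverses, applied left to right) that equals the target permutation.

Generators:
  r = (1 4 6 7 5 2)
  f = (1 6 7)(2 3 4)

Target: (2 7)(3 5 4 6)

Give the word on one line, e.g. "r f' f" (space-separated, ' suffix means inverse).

r' f f r'

  after r': (1 2 5 7 6 4)
  after f: (1 3 4 6 2 5)
  after f: (1 4 7)(2 5 6 3)
  after r': (2 7)(3 5 4 6)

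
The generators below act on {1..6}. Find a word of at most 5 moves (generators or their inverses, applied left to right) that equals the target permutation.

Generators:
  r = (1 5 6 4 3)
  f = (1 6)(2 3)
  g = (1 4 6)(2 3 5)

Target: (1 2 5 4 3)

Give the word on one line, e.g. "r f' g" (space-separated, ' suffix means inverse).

r g' f

  after r: (1 5 6 4 3)
  after g': (1 3 6)(2 5 4)
  after f: (1 2 5 4 3)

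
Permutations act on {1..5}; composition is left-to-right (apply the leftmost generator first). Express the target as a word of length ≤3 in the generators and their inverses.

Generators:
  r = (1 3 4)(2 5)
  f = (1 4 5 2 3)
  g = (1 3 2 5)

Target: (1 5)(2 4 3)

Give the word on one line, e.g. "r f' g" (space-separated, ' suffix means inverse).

g' r g

  after g': (1 5 2 3)
  after r: (1 2 4)
  after g: (1 5)(2 4 3)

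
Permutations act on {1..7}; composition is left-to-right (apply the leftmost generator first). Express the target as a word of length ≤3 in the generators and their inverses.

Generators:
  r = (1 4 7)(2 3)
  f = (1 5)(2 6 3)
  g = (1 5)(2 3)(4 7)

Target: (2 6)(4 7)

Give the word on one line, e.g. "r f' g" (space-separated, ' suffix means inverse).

  after f: (1 5)(2 6 3)
  after g: (2 6)(4 7)

f g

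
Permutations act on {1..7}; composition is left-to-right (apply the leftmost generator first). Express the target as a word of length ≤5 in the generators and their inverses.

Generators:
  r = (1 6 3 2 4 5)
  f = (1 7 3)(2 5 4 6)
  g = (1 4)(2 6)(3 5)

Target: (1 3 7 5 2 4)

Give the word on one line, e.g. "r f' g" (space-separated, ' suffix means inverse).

  after r': (1 5 4 2 3 6)
  after f: (1 4 5 6 7 3 2)
  after r': (1 2 5)(6 7)
  after f': (1 6)(3 7 4 5)
  after r: (1 3 7 5 2 4)

r' f r' f' r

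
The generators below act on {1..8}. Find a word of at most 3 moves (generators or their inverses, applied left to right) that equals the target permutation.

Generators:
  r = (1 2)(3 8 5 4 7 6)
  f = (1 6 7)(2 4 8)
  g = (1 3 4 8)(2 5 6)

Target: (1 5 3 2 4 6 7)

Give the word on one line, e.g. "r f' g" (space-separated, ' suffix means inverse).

  after r': (1 2)(3 6 7 4 5 8)
  after g': (1 6 7 3 5 4 2 8)
  after g': (1 5 3 2 4 6 7)

r' g' g'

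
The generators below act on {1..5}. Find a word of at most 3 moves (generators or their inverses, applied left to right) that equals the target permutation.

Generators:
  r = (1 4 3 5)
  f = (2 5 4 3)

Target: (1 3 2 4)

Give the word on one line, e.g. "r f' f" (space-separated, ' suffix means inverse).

  after f: (2 5 4 3)
  after r': (1 5)(2 3)
  after r': (1 3 2 4)

f r' r'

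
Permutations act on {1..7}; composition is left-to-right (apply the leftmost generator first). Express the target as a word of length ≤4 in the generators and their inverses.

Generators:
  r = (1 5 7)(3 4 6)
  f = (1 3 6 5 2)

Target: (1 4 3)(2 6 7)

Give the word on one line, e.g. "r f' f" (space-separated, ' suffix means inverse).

f r f'

  after f: (1 3 6 5 2)
  after r: (1 4 6 7)(2 5)
  after f': (1 4 3)(2 6 7)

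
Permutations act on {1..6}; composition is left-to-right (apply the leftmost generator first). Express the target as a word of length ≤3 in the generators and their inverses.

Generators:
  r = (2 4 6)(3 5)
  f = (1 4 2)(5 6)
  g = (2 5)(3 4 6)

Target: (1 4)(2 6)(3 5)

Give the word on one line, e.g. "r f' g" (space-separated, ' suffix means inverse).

  after r': (2 6 4)(3 5)
  after f': (1 2 5 3 6)
  after f': (1 4)(2 6)(3 5)

r' f' f'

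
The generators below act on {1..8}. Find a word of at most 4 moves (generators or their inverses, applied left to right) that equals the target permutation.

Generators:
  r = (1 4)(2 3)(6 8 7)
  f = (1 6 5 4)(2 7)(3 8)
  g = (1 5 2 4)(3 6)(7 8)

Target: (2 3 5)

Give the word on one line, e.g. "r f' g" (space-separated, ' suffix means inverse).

  after f': (1 4 5 6)(2 7)(3 8)
  after r: (2 6 4 5 8)(3 7)
  after r: (1 4 5 7 2 8 3 6)
  after f: (2 3 5)

f' r r f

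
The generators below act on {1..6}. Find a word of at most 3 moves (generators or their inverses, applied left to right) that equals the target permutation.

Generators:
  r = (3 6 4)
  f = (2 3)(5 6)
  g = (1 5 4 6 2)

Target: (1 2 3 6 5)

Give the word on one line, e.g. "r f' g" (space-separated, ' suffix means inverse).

  after r: (3 6 4)
  after g': (1 2 6 5)(3 4)
  after r': (1 2 3 6 5)

r g' r'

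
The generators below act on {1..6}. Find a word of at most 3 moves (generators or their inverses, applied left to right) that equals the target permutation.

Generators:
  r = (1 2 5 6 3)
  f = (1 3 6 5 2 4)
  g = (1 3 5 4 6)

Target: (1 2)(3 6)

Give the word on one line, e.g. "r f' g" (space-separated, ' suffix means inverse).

  after g': (1 6 4 5 3)
  after f: (1 5 6)(2 4)
  after f: (1 2)(3 6)

g' f f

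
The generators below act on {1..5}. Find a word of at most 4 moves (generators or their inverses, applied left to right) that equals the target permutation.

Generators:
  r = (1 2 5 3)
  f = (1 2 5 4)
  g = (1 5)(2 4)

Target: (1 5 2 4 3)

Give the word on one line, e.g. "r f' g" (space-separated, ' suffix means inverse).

f r' g'

  after f: (1 2 5 4)
  after r': (3 5 4)
  after g': (1 5 2 4 3)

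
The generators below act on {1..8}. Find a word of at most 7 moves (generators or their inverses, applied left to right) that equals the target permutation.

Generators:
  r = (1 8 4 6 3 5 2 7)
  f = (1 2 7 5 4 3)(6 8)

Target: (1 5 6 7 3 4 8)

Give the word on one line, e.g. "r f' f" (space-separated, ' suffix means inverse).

  after f': (1 3 4 5 7 2)(6 8)
  after r': (1 6)(2 7 5)(3 8 4)
  after f': (1 8 5)(3 6)
  after r: (1 4 6 5 8 2 7)
  after f': (1 5 6 7 3 4 8)

f' r' f' r f'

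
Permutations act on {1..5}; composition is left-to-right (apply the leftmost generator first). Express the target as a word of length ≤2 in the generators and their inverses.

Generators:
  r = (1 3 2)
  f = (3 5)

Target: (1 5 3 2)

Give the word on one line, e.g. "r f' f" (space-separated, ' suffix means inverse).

r f'

  after r: (1 3 2)
  after f': (1 5 3 2)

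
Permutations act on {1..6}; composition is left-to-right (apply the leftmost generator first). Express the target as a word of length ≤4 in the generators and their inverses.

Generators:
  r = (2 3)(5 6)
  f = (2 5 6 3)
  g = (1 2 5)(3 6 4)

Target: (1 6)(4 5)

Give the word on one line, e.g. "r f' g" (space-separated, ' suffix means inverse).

  after r: (2 3)(5 6)
  after g: (1 2 6)(3 5 4)
  after f': (1 3 2 5 4 6)
  after f': (1 6)(4 5)

r g f' f'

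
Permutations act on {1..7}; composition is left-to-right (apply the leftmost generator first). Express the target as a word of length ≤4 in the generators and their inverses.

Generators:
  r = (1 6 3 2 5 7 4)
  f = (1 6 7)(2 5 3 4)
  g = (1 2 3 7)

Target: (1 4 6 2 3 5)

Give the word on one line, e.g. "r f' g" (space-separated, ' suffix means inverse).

f r' r'

  after f: (1 6 7)(2 5 3 4)
  after r': (3 7 4)(5 6)
  after r': (1 4 6 2 3 5)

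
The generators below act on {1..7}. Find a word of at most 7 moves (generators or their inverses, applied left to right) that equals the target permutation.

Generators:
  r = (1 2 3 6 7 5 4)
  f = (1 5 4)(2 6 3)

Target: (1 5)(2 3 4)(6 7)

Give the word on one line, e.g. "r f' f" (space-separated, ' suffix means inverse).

f r' f' f' r

  after f: (1 5 4)(2 6 3)
  after r': (1 7 6 2 3)
  after f': (1 7 2 6 3 4 5)
  after f': (1 7 3 5 4)
  after r: (1 5)(2 3 4)(6 7)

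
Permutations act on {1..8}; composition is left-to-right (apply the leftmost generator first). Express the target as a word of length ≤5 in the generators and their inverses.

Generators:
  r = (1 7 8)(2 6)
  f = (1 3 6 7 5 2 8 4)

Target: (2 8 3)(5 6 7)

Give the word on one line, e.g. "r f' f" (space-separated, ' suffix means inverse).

f' r f' r

  after f': (1 4 8 2 5 7 6 3)
  after r: (1 4)(2 5 8 6 3 7)
  after f': (1 8 3 6)(2 7 5)
  after r: (2 8 3)(5 6 7)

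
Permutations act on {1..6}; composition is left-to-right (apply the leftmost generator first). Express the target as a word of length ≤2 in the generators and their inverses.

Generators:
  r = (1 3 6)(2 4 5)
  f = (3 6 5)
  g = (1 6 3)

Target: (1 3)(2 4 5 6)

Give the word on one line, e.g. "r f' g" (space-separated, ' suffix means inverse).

  after f: (3 6 5)
  after r: (1 3)(2 4 5 6)

f r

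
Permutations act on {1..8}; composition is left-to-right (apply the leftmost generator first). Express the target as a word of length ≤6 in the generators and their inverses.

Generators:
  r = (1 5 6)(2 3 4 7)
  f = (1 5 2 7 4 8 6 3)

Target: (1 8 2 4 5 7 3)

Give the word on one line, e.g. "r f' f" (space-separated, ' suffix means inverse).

r' f' r r

  after r': (1 6 5)(2 7 4 3)
  after f': (1 8 4 6)(3 5)
  after r: (1 8 7 2 3 6 5 4)
  after r: (1 8 2 4 5 7 3)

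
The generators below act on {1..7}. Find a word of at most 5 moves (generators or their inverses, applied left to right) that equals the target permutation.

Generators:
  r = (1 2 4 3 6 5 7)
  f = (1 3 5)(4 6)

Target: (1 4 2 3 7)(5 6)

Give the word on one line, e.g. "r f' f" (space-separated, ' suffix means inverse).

  after f: (1 3 5)(4 6)
  after f: (1 5 3)
  after r': (1 6 3 7 5 4 2)
  after f: (1 4 2 3 7)(5 6)

f f r' f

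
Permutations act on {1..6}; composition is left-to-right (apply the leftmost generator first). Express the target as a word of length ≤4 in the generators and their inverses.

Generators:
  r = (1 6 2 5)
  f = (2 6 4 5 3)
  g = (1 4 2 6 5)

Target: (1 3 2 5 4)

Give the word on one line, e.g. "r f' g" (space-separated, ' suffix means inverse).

g' f

  after g': (1 5 6 2 4)
  after f: (1 3 2 5 4)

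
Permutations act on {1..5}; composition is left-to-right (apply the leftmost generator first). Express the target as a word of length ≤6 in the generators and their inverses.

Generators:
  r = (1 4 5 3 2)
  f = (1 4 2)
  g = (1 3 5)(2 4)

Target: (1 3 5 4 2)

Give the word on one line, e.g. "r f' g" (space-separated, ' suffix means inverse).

g r g' r r

  after g: (1 3 5)(2 4)
  after r: (1 2 5 4)
  after g': (1 4 5 2 3)
  after r: (1 5)(3 4)
  after r: (1 3 5 4 2)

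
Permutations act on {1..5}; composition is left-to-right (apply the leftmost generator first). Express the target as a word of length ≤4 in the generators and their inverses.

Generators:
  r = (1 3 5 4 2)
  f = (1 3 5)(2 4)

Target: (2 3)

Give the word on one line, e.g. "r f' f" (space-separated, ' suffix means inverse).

  after r': (1 2 4 5 3)
  after f': (1 4 3 5)
  after r: (1 2)(3 4 5)
  after r: (2 3)

r' f' r r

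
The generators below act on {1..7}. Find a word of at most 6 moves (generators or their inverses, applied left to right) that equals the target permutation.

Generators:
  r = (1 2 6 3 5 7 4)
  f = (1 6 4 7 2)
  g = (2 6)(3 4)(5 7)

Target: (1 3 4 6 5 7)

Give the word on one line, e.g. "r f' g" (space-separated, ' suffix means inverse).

  after f: (1 6 4 7 2)
  after f: (1 4 2 6 7)
  after g: (1 3 4 6 5 7)
  after g: (1 4 2 6 7)
  after g: (1 3 4 6 5 7)

f f g g g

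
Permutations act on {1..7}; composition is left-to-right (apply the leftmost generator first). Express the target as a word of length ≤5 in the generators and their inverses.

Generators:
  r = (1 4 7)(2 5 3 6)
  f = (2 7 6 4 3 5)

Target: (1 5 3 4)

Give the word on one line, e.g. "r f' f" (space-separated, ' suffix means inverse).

  after r': (1 7 4)(2 6 3 5)
  after f': (1 2 7 6 4)
  after f': (1 5 3 4)

r' f' f'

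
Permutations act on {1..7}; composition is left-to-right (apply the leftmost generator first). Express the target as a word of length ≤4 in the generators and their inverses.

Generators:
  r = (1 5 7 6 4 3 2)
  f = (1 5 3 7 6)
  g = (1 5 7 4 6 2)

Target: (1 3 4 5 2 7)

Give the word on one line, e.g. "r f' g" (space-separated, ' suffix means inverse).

g' r'

  after g': (1 2 6 4 7 5)
  after r': (1 3 4 5 2 7)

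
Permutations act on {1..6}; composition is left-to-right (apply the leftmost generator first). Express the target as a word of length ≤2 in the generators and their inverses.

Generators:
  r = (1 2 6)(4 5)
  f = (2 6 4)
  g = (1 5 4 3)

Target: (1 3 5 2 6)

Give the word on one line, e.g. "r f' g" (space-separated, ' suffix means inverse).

  after g': (1 3 4 5)
  after r: (1 3 5 2 6)

g' r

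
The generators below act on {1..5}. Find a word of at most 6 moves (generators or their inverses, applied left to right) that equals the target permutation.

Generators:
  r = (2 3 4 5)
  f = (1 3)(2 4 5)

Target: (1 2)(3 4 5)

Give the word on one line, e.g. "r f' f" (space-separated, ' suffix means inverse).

f' f' r' f' r'

  after f': (1 3)(2 5 4)
  after f': (2 4 5)
  after r': (2 3)
  after f': (1 3 5 4 2)
  after r': (1 2)(3 4 5)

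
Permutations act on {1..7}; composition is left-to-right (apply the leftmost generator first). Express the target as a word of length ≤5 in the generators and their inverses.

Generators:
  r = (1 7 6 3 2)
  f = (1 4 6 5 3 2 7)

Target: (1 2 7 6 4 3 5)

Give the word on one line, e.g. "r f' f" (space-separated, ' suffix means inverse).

  after f': (1 7 2 3 5 6 4)
  after r': (2 6 4)(3 5 7)
  after r': (1 2 7 6 4 3 5)

f' r' r'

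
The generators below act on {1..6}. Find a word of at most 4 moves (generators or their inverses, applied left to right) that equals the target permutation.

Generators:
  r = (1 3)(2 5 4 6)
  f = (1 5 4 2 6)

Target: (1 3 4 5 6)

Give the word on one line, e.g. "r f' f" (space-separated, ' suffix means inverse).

r f f

  after r: (1 3)(2 5 4 6)
  after f: (1 3 5 2 4)
  after f: (1 3 4 5 6)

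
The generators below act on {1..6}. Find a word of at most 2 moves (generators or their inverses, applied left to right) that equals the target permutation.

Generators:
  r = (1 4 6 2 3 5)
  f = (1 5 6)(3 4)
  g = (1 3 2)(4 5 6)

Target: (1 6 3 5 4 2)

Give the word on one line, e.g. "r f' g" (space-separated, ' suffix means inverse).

  after f: (1 5 6)(3 4)
  after g: (1 6 3 5 4 2)

f g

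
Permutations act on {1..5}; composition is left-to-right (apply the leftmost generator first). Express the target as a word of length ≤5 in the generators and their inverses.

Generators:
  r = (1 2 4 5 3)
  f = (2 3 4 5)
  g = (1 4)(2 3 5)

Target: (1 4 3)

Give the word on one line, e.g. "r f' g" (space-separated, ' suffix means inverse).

  after r: (1 2 4 5 3)
  after f': (1 5 2 3)
  after f': (1 4 3)

r f' f'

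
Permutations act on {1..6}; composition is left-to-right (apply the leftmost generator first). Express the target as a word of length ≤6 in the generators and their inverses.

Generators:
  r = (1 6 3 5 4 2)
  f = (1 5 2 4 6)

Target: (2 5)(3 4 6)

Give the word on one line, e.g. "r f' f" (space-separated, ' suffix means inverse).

  after f: (1 5 2 4 6)
  after r': (1 3 6 2 5 4)
  after f: (1 3)(4 5 6)
  after r': (1 6 5)(2 4 3)
  after r': (2 5)(3 4 6)

f r' f r' r'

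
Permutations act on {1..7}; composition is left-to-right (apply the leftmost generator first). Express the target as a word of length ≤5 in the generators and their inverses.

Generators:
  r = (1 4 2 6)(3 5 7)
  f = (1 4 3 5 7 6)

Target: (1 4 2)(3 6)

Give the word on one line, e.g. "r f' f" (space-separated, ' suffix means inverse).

f' r' r'

  after f': (1 6 7 5 3 4)
  after r': (1 2 4 6 5 7 3)
  after r': (1 4 2)(3 6)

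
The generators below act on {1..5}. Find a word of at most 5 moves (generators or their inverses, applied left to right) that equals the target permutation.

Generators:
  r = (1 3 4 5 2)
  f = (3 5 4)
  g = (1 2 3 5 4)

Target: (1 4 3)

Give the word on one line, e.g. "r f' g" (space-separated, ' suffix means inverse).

  after g: (1 2 3 5 4)
  after r: (2 4 3)
  after f: (2 3)(4 5)
  after g': (1 4 3)

g r f g'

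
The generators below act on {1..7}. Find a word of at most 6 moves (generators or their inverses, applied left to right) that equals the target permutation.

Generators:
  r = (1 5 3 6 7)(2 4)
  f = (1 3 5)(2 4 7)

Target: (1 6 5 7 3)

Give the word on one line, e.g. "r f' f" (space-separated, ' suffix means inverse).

  after r': (1 7 6 3 5)(2 4)
  after f: (1 2 7 6 5 3)
  after f: (1 4 7 6)
  after f: (1 7 6 3 5)(2 4)
  after r': (1 6 5 7 3)

r' f f f r'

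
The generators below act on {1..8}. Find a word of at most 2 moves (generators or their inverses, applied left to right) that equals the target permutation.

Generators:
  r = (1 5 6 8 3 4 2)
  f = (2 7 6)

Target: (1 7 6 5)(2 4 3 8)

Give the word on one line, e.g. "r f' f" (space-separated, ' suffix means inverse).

r' f

  after r': (1 2 4 3 8 6 5)
  after f: (1 7 6 5)(2 4 3 8)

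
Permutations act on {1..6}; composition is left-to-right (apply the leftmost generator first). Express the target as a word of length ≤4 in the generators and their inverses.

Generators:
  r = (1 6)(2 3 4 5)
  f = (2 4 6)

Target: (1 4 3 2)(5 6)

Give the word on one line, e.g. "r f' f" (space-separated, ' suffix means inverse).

  after f': (2 6 4)
  after r: (1 6 5 2)(3 4)
  after f': (1 4 3 2)(5 6)

f' r f'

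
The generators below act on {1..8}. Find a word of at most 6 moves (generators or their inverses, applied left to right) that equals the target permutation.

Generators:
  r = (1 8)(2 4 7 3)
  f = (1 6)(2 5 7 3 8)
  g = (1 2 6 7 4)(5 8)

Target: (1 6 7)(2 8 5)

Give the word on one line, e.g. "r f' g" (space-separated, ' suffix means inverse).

f f g g r

  after f: (1 6)(2 5 7 3 8)
  after f: (2 7 8 5 3)
  after g: (1 2 4)(3 6 7 5)
  after g: (1 6 4 2)(3 7 8 5)
  after r: (1 6 7)(2 8 5)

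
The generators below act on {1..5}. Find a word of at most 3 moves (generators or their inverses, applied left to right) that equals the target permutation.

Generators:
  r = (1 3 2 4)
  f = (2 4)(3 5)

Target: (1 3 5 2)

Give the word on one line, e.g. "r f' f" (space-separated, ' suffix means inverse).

  after f': (2 4)(3 5)
  after r: (1 3 5 2)

f' r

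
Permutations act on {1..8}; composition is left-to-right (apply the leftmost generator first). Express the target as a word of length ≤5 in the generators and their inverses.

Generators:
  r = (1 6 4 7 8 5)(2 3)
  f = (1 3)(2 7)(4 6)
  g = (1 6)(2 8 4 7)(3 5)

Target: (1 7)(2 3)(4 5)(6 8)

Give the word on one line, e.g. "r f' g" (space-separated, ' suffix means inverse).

  after r': (1 5 8 7 4 6)(2 3)
  after r': (1 8 4)(5 7 6)
  after r': (1 7)(2 3)(4 5)(6 8)

r' r' r'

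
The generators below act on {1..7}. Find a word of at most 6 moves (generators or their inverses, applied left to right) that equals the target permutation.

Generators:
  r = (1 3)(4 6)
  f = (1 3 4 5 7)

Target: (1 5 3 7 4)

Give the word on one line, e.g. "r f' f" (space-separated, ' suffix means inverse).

f' r r f'

  after f': (1 7 5 4 3)
  after r: (1 7 5 6 4)
  after r: (1 7 5 4 3)
  after f': (1 5 3 7 4)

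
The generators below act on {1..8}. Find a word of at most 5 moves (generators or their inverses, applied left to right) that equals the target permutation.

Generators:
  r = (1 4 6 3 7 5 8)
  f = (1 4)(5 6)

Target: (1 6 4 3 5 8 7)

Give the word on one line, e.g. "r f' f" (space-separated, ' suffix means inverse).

r r r f r'

  after r: (1 4 6 3 7 5 8)
  after r: (1 6 7 8 4 3 5)
  after r: (1 3 8 6 5 4 7)
  after f: (1 3 8 5)(4 7)
  after r': (1 6 4 3 5 8 7)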